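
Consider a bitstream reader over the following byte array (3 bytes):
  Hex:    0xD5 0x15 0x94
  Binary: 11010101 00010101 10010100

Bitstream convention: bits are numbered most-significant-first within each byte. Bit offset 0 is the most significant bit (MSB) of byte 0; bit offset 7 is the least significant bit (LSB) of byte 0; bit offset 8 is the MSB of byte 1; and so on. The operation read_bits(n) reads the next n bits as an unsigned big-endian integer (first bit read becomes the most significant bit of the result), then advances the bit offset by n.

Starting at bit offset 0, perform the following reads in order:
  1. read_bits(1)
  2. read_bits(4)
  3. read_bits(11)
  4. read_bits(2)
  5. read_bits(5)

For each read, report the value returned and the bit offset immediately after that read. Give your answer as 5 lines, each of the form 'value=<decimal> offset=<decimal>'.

Read 1: bits[0:1] width=1 -> value=1 (bin 1); offset now 1 = byte 0 bit 1; 23 bits remain
Read 2: bits[1:5] width=4 -> value=10 (bin 1010); offset now 5 = byte 0 bit 5; 19 bits remain
Read 3: bits[5:16] width=11 -> value=1301 (bin 10100010101); offset now 16 = byte 2 bit 0; 8 bits remain
Read 4: bits[16:18] width=2 -> value=2 (bin 10); offset now 18 = byte 2 bit 2; 6 bits remain
Read 5: bits[18:23] width=5 -> value=10 (bin 01010); offset now 23 = byte 2 bit 7; 1 bits remain

Answer: value=1 offset=1
value=10 offset=5
value=1301 offset=16
value=2 offset=18
value=10 offset=23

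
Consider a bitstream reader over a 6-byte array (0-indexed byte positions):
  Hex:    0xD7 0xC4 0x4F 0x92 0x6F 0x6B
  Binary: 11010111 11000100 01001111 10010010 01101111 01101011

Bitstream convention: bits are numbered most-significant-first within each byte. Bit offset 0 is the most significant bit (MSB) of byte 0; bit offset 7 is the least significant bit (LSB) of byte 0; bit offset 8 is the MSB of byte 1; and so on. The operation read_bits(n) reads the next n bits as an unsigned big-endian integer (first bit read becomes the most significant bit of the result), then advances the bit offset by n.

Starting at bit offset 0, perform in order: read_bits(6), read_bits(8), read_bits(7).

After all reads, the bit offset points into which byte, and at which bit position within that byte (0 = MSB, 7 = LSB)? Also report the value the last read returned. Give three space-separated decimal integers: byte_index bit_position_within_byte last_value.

Answer: 2 5 9

Derivation:
Read 1: bits[0:6] width=6 -> value=53 (bin 110101); offset now 6 = byte 0 bit 6; 42 bits remain
Read 2: bits[6:14] width=8 -> value=241 (bin 11110001); offset now 14 = byte 1 bit 6; 34 bits remain
Read 3: bits[14:21] width=7 -> value=9 (bin 0001001); offset now 21 = byte 2 bit 5; 27 bits remain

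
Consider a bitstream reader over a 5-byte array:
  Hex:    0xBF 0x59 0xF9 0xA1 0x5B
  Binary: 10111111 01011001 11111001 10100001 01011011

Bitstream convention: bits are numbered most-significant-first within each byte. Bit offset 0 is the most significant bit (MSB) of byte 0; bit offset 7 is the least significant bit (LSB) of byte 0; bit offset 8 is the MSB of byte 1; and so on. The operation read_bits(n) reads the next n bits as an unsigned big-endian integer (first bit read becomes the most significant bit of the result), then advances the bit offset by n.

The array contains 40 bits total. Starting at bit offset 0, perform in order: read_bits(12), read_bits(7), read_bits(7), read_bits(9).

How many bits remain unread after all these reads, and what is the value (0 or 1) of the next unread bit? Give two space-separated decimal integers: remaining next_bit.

Read 1: bits[0:12] width=12 -> value=3061 (bin 101111110101); offset now 12 = byte 1 bit 4; 28 bits remain
Read 2: bits[12:19] width=7 -> value=79 (bin 1001111); offset now 19 = byte 2 bit 3; 21 bits remain
Read 3: bits[19:26] width=7 -> value=102 (bin 1100110); offset now 26 = byte 3 bit 2; 14 bits remain
Read 4: bits[26:35] width=9 -> value=266 (bin 100001010); offset now 35 = byte 4 bit 3; 5 bits remain

Answer: 5 1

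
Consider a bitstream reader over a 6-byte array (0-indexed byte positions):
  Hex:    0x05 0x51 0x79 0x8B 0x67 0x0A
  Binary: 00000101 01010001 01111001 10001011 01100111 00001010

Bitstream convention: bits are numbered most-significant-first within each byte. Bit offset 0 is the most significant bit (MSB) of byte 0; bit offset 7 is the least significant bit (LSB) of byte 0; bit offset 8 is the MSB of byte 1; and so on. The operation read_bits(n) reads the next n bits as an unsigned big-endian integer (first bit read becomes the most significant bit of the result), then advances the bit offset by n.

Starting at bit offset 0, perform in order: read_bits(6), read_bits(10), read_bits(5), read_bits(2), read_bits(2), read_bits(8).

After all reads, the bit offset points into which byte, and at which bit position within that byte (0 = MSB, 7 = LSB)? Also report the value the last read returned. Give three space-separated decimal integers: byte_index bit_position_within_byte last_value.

Read 1: bits[0:6] width=6 -> value=1 (bin 000001); offset now 6 = byte 0 bit 6; 42 bits remain
Read 2: bits[6:16] width=10 -> value=337 (bin 0101010001); offset now 16 = byte 2 bit 0; 32 bits remain
Read 3: bits[16:21] width=5 -> value=15 (bin 01111); offset now 21 = byte 2 bit 5; 27 bits remain
Read 4: bits[21:23] width=2 -> value=0 (bin 00); offset now 23 = byte 2 bit 7; 25 bits remain
Read 5: bits[23:25] width=2 -> value=3 (bin 11); offset now 25 = byte 3 bit 1; 23 bits remain
Read 6: bits[25:33] width=8 -> value=22 (bin 00010110); offset now 33 = byte 4 bit 1; 15 bits remain

Answer: 4 1 22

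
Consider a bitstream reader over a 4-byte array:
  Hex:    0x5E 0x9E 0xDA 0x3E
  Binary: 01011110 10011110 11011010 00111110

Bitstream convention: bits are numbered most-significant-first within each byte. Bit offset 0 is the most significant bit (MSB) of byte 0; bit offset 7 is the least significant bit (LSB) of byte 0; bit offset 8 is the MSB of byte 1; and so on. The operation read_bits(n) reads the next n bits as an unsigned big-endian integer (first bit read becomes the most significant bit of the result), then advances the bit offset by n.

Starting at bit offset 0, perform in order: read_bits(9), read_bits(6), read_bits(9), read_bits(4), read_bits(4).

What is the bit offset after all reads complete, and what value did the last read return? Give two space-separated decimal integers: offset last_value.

Read 1: bits[0:9] width=9 -> value=189 (bin 010111101); offset now 9 = byte 1 bit 1; 23 bits remain
Read 2: bits[9:15] width=6 -> value=15 (bin 001111); offset now 15 = byte 1 bit 7; 17 bits remain
Read 3: bits[15:24] width=9 -> value=218 (bin 011011010); offset now 24 = byte 3 bit 0; 8 bits remain
Read 4: bits[24:28] width=4 -> value=3 (bin 0011); offset now 28 = byte 3 bit 4; 4 bits remain
Read 5: bits[28:32] width=4 -> value=14 (bin 1110); offset now 32 = byte 4 bit 0; 0 bits remain

Answer: 32 14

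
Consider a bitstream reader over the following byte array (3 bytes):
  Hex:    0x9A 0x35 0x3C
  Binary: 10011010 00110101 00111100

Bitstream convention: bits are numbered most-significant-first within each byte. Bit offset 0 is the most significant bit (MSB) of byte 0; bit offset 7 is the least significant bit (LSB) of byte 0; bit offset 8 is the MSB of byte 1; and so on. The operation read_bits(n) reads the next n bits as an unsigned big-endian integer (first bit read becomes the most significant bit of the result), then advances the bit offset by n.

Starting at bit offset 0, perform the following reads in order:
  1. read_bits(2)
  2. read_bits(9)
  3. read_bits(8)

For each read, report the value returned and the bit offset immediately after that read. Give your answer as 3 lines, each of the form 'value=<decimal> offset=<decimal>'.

Read 1: bits[0:2] width=2 -> value=2 (bin 10); offset now 2 = byte 0 bit 2; 22 bits remain
Read 2: bits[2:11] width=9 -> value=209 (bin 011010001); offset now 11 = byte 1 bit 3; 13 bits remain
Read 3: bits[11:19] width=8 -> value=169 (bin 10101001); offset now 19 = byte 2 bit 3; 5 bits remain

Answer: value=2 offset=2
value=209 offset=11
value=169 offset=19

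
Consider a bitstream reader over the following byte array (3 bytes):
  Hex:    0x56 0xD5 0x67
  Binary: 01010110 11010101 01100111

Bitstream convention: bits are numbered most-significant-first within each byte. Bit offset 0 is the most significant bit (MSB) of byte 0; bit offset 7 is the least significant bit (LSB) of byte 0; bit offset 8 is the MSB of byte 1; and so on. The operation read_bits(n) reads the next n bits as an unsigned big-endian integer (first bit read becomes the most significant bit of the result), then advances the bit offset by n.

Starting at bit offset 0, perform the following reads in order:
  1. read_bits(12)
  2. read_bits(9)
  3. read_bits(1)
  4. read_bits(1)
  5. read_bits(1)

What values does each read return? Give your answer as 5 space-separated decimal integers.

Read 1: bits[0:12] width=12 -> value=1389 (bin 010101101101); offset now 12 = byte 1 bit 4; 12 bits remain
Read 2: bits[12:21] width=9 -> value=172 (bin 010101100); offset now 21 = byte 2 bit 5; 3 bits remain
Read 3: bits[21:22] width=1 -> value=1 (bin 1); offset now 22 = byte 2 bit 6; 2 bits remain
Read 4: bits[22:23] width=1 -> value=1 (bin 1); offset now 23 = byte 2 bit 7; 1 bits remain
Read 5: bits[23:24] width=1 -> value=1 (bin 1); offset now 24 = byte 3 bit 0; 0 bits remain

Answer: 1389 172 1 1 1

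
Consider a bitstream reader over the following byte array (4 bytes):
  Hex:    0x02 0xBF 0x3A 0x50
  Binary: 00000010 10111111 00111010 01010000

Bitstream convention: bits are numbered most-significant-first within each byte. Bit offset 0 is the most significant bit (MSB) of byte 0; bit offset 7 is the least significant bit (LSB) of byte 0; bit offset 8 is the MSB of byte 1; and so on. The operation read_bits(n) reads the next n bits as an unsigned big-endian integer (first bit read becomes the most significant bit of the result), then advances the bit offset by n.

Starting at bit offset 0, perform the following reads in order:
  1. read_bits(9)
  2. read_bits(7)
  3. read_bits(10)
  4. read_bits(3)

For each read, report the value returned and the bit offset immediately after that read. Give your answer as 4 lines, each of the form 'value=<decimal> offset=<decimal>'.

Answer: value=5 offset=9
value=63 offset=16
value=233 offset=26
value=2 offset=29

Derivation:
Read 1: bits[0:9] width=9 -> value=5 (bin 000000101); offset now 9 = byte 1 bit 1; 23 bits remain
Read 2: bits[9:16] width=7 -> value=63 (bin 0111111); offset now 16 = byte 2 bit 0; 16 bits remain
Read 3: bits[16:26] width=10 -> value=233 (bin 0011101001); offset now 26 = byte 3 bit 2; 6 bits remain
Read 4: bits[26:29] width=3 -> value=2 (bin 010); offset now 29 = byte 3 bit 5; 3 bits remain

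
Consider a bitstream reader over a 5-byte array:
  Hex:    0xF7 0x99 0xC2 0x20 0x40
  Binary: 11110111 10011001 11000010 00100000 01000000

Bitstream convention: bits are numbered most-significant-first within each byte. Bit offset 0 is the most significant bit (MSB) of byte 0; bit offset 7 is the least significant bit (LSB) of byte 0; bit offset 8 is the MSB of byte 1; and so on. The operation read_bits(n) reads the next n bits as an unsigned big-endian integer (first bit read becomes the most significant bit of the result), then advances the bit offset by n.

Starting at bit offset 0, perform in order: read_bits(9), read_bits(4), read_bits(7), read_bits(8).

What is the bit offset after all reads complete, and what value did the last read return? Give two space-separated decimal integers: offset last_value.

Read 1: bits[0:9] width=9 -> value=495 (bin 111101111); offset now 9 = byte 1 bit 1; 31 bits remain
Read 2: bits[9:13] width=4 -> value=3 (bin 0011); offset now 13 = byte 1 bit 5; 27 bits remain
Read 3: bits[13:20] width=7 -> value=28 (bin 0011100); offset now 20 = byte 2 bit 4; 20 bits remain
Read 4: bits[20:28] width=8 -> value=34 (bin 00100010); offset now 28 = byte 3 bit 4; 12 bits remain

Answer: 28 34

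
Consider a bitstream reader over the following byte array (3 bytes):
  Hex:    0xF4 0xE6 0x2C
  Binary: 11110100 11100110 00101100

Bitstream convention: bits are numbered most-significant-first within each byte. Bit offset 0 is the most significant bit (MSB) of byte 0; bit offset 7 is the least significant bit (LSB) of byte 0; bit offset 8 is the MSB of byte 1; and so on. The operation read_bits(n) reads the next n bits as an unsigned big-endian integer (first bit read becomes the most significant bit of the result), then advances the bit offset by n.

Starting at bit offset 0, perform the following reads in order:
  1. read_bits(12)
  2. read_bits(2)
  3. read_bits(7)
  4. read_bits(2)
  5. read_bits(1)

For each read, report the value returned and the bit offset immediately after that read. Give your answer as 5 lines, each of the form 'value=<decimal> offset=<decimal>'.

Read 1: bits[0:12] width=12 -> value=3918 (bin 111101001110); offset now 12 = byte 1 bit 4; 12 bits remain
Read 2: bits[12:14] width=2 -> value=1 (bin 01); offset now 14 = byte 1 bit 6; 10 bits remain
Read 3: bits[14:21] width=7 -> value=69 (bin 1000101); offset now 21 = byte 2 bit 5; 3 bits remain
Read 4: bits[21:23] width=2 -> value=2 (bin 10); offset now 23 = byte 2 bit 7; 1 bits remain
Read 5: bits[23:24] width=1 -> value=0 (bin 0); offset now 24 = byte 3 bit 0; 0 bits remain

Answer: value=3918 offset=12
value=1 offset=14
value=69 offset=21
value=2 offset=23
value=0 offset=24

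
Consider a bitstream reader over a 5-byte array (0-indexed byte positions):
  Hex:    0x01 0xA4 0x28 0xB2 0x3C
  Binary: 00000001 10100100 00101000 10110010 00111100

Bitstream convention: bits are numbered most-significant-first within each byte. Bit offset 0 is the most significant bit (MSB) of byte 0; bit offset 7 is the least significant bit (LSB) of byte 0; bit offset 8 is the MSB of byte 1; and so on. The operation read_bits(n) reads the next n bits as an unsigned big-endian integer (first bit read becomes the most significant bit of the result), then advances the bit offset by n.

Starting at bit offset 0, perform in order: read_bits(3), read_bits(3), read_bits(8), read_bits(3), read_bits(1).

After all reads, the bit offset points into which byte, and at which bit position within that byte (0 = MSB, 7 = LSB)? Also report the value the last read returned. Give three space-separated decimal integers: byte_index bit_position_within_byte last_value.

Answer: 2 2 0

Derivation:
Read 1: bits[0:3] width=3 -> value=0 (bin 000); offset now 3 = byte 0 bit 3; 37 bits remain
Read 2: bits[3:6] width=3 -> value=0 (bin 000); offset now 6 = byte 0 bit 6; 34 bits remain
Read 3: bits[6:14] width=8 -> value=105 (bin 01101001); offset now 14 = byte 1 bit 6; 26 bits remain
Read 4: bits[14:17] width=3 -> value=0 (bin 000); offset now 17 = byte 2 bit 1; 23 bits remain
Read 5: bits[17:18] width=1 -> value=0 (bin 0); offset now 18 = byte 2 bit 2; 22 bits remain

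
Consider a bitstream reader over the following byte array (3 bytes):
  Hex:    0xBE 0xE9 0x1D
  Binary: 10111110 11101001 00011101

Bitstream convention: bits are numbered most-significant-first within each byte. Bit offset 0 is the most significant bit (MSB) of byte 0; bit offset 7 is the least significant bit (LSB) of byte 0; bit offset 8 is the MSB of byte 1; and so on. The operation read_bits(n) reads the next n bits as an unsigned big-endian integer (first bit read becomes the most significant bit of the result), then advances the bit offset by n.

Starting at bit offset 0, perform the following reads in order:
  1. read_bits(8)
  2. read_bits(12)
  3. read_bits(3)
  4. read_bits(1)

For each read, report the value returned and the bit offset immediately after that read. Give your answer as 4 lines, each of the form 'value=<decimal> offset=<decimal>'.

Answer: value=190 offset=8
value=3729 offset=20
value=6 offset=23
value=1 offset=24

Derivation:
Read 1: bits[0:8] width=8 -> value=190 (bin 10111110); offset now 8 = byte 1 bit 0; 16 bits remain
Read 2: bits[8:20] width=12 -> value=3729 (bin 111010010001); offset now 20 = byte 2 bit 4; 4 bits remain
Read 3: bits[20:23] width=3 -> value=6 (bin 110); offset now 23 = byte 2 bit 7; 1 bits remain
Read 4: bits[23:24] width=1 -> value=1 (bin 1); offset now 24 = byte 3 bit 0; 0 bits remain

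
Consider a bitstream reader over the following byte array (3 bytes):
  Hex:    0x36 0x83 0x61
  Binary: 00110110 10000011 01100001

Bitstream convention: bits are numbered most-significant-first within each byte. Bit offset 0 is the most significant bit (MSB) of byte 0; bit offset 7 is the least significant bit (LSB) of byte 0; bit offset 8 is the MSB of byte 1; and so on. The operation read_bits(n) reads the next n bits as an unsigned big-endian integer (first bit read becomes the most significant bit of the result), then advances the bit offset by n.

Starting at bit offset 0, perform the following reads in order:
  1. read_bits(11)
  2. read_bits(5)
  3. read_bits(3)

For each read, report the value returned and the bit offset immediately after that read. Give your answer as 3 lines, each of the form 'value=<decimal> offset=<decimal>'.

Answer: value=436 offset=11
value=3 offset=16
value=3 offset=19

Derivation:
Read 1: bits[0:11] width=11 -> value=436 (bin 00110110100); offset now 11 = byte 1 bit 3; 13 bits remain
Read 2: bits[11:16] width=5 -> value=3 (bin 00011); offset now 16 = byte 2 bit 0; 8 bits remain
Read 3: bits[16:19] width=3 -> value=3 (bin 011); offset now 19 = byte 2 bit 3; 5 bits remain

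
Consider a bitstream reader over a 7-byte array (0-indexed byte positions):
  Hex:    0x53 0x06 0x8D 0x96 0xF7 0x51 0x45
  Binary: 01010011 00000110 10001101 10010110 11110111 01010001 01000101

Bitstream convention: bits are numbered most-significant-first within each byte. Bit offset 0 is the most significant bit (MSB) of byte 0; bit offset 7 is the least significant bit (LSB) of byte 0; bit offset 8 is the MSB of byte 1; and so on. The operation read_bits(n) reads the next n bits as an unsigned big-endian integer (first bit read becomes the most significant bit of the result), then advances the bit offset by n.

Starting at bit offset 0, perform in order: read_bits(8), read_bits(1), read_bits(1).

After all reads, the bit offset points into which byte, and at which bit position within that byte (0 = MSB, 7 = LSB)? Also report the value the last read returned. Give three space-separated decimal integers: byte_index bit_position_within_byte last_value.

Answer: 1 2 0

Derivation:
Read 1: bits[0:8] width=8 -> value=83 (bin 01010011); offset now 8 = byte 1 bit 0; 48 bits remain
Read 2: bits[8:9] width=1 -> value=0 (bin 0); offset now 9 = byte 1 bit 1; 47 bits remain
Read 3: bits[9:10] width=1 -> value=0 (bin 0); offset now 10 = byte 1 bit 2; 46 bits remain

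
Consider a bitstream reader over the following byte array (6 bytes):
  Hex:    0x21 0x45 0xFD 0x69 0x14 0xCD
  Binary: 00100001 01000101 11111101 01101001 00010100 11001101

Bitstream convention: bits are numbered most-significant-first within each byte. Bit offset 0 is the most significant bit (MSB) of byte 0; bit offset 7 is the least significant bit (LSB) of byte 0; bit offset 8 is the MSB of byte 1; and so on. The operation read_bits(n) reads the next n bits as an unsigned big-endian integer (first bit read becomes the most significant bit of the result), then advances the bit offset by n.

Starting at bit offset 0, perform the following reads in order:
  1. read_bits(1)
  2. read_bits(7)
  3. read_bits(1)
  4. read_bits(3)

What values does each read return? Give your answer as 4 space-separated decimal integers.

Read 1: bits[0:1] width=1 -> value=0 (bin 0); offset now 1 = byte 0 bit 1; 47 bits remain
Read 2: bits[1:8] width=7 -> value=33 (bin 0100001); offset now 8 = byte 1 bit 0; 40 bits remain
Read 3: bits[8:9] width=1 -> value=0 (bin 0); offset now 9 = byte 1 bit 1; 39 bits remain
Read 4: bits[9:12] width=3 -> value=4 (bin 100); offset now 12 = byte 1 bit 4; 36 bits remain

Answer: 0 33 0 4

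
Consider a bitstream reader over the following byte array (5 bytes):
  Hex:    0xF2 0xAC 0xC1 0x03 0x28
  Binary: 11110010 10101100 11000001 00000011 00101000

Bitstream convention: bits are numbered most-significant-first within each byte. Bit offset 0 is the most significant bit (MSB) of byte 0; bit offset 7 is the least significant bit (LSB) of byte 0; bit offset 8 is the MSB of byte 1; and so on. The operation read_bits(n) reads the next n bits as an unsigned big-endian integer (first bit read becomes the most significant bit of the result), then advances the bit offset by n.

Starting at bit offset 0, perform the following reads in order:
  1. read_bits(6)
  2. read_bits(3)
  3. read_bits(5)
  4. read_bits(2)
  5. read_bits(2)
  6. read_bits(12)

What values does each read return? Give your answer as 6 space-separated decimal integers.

Read 1: bits[0:6] width=6 -> value=60 (bin 111100); offset now 6 = byte 0 bit 6; 34 bits remain
Read 2: bits[6:9] width=3 -> value=5 (bin 101); offset now 9 = byte 1 bit 1; 31 bits remain
Read 3: bits[9:14] width=5 -> value=11 (bin 01011); offset now 14 = byte 1 bit 6; 26 bits remain
Read 4: bits[14:16] width=2 -> value=0 (bin 00); offset now 16 = byte 2 bit 0; 24 bits remain
Read 5: bits[16:18] width=2 -> value=3 (bin 11); offset now 18 = byte 2 bit 2; 22 bits remain
Read 6: bits[18:30] width=12 -> value=64 (bin 000001000000); offset now 30 = byte 3 bit 6; 10 bits remain

Answer: 60 5 11 0 3 64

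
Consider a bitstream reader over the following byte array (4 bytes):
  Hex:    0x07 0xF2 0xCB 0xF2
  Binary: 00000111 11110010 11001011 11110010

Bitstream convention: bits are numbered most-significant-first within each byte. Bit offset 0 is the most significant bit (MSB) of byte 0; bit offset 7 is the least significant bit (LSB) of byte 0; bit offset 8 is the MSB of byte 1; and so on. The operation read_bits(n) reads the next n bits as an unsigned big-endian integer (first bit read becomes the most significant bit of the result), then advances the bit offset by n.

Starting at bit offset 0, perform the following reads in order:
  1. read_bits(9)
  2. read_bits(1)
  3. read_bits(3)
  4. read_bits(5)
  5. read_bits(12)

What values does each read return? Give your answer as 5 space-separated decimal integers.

Answer: 15 1 6 11 764

Derivation:
Read 1: bits[0:9] width=9 -> value=15 (bin 000001111); offset now 9 = byte 1 bit 1; 23 bits remain
Read 2: bits[9:10] width=1 -> value=1 (bin 1); offset now 10 = byte 1 bit 2; 22 bits remain
Read 3: bits[10:13] width=3 -> value=6 (bin 110); offset now 13 = byte 1 bit 5; 19 bits remain
Read 4: bits[13:18] width=5 -> value=11 (bin 01011); offset now 18 = byte 2 bit 2; 14 bits remain
Read 5: bits[18:30] width=12 -> value=764 (bin 001011111100); offset now 30 = byte 3 bit 6; 2 bits remain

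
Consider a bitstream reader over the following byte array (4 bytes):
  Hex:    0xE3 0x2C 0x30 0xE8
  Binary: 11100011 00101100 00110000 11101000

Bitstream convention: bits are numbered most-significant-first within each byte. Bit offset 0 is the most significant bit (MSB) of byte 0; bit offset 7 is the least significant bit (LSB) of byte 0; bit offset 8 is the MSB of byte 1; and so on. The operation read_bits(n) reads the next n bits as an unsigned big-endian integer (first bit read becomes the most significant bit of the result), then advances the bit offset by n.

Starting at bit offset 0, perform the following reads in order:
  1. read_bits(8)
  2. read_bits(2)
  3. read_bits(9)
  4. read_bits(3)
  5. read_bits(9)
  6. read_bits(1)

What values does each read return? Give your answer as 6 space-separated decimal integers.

Read 1: bits[0:8] width=8 -> value=227 (bin 11100011); offset now 8 = byte 1 bit 0; 24 bits remain
Read 2: bits[8:10] width=2 -> value=0 (bin 00); offset now 10 = byte 1 bit 2; 22 bits remain
Read 3: bits[10:19] width=9 -> value=353 (bin 101100001); offset now 19 = byte 2 bit 3; 13 bits remain
Read 4: bits[19:22] width=3 -> value=4 (bin 100); offset now 22 = byte 2 bit 6; 10 bits remain
Read 5: bits[22:31] width=9 -> value=116 (bin 001110100); offset now 31 = byte 3 bit 7; 1 bits remain
Read 6: bits[31:32] width=1 -> value=0 (bin 0); offset now 32 = byte 4 bit 0; 0 bits remain

Answer: 227 0 353 4 116 0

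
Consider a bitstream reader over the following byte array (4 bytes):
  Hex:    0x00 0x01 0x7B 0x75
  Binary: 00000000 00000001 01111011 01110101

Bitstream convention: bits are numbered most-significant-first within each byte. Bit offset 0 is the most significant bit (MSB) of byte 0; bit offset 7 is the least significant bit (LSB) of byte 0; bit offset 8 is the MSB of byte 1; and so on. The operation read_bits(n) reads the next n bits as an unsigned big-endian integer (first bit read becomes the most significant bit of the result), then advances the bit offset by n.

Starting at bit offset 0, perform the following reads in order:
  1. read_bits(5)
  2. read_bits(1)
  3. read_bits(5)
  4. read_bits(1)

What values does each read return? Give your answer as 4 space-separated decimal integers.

Read 1: bits[0:5] width=5 -> value=0 (bin 00000); offset now 5 = byte 0 bit 5; 27 bits remain
Read 2: bits[5:6] width=1 -> value=0 (bin 0); offset now 6 = byte 0 bit 6; 26 bits remain
Read 3: bits[6:11] width=5 -> value=0 (bin 00000); offset now 11 = byte 1 bit 3; 21 bits remain
Read 4: bits[11:12] width=1 -> value=0 (bin 0); offset now 12 = byte 1 bit 4; 20 bits remain

Answer: 0 0 0 0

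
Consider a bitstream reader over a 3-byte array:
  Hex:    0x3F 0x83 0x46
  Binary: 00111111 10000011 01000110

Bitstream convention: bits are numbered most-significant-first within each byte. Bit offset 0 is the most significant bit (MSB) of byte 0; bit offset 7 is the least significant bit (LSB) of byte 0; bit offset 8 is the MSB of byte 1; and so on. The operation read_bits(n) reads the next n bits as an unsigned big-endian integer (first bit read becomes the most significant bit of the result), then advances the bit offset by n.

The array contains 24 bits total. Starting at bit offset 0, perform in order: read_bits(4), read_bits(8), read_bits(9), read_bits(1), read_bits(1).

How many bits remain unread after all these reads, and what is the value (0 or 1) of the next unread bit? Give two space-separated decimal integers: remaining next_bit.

Read 1: bits[0:4] width=4 -> value=3 (bin 0011); offset now 4 = byte 0 bit 4; 20 bits remain
Read 2: bits[4:12] width=8 -> value=248 (bin 11111000); offset now 12 = byte 1 bit 4; 12 bits remain
Read 3: bits[12:21] width=9 -> value=104 (bin 001101000); offset now 21 = byte 2 bit 5; 3 bits remain
Read 4: bits[21:22] width=1 -> value=1 (bin 1); offset now 22 = byte 2 bit 6; 2 bits remain
Read 5: bits[22:23] width=1 -> value=1 (bin 1); offset now 23 = byte 2 bit 7; 1 bits remain

Answer: 1 0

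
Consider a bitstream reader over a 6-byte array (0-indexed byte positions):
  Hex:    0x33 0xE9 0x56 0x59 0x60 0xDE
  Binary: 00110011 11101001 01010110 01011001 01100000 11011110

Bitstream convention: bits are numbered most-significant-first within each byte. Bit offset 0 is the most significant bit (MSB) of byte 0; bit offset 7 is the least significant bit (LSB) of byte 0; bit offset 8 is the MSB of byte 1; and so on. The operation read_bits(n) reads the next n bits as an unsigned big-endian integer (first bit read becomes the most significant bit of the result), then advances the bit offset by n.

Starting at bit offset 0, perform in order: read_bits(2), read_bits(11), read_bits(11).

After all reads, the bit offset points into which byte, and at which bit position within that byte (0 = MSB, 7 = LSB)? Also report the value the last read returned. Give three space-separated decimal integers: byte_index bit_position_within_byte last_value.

Read 1: bits[0:2] width=2 -> value=0 (bin 00); offset now 2 = byte 0 bit 2; 46 bits remain
Read 2: bits[2:13] width=11 -> value=1661 (bin 11001111101); offset now 13 = byte 1 bit 5; 35 bits remain
Read 3: bits[13:24] width=11 -> value=342 (bin 00101010110); offset now 24 = byte 3 bit 0; 24 bits remain

Answer: 3 0 342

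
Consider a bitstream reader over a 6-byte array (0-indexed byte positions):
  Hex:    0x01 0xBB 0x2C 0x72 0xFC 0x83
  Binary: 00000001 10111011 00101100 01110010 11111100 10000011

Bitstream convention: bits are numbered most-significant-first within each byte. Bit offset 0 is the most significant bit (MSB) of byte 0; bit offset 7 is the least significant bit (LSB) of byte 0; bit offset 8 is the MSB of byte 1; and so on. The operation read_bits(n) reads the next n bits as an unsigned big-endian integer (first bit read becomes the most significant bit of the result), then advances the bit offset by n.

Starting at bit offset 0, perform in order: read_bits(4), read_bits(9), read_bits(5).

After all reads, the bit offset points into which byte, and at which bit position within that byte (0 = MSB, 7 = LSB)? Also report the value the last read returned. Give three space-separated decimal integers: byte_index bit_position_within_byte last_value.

Answer: 2 2 12

Derivation:
Read 1: bits[0:4] width=4 -> value=0 (bin 0000); offset now 4 = byte 0 bit 4; 44 bits remain
Read 2: bits[4:13] width=9 -> value=55 (bin 000110111); offset now 13 = byte 1 bit 5; 35 bits remain
Read 3: bits[13:18] width=5 -> value=12 (bin 01100); offset now 18 = byte 2 bit 2; 30 bits remain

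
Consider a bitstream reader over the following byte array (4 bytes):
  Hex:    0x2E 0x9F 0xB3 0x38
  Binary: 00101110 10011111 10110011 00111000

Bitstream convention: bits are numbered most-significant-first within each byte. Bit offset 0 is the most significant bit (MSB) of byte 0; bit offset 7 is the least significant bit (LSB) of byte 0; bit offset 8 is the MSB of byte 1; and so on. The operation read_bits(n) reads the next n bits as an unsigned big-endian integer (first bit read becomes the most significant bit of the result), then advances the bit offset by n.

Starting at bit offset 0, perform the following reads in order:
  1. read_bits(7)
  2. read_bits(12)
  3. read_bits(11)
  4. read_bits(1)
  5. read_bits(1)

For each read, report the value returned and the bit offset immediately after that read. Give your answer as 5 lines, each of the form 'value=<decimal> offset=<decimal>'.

Answer: value=23 offset=7
value=1277 offset=19
value=1230 offset=30
value=0 offset=31
value=0 offset=32

Derivation:
Read 1: bits[0:7] width=7 -> value=23 (bin 0010111); offset now 7 = byte 0 bit 7; 25 bits remain
Read 2: bits[7:19] width=12 -> value=1277 (bin 010011111101); offset now 19 = byte 2 bit 3; 13 bits remain
Read 3: bits[19:30] width=11 -> value=1230 (bin 10011001110); offset now 30 = byte 3 bit 6; 2 bits remain
Read 4: bits[30:31] width=1 -> value=0 (bin 0); offset now 31 = byte 3 bit 7; 1 bits remain
Read 5: bits[31:32] width=1 -> value=0 (bin 0); offset now 32 = byte 4 bit 0; 0 bits remain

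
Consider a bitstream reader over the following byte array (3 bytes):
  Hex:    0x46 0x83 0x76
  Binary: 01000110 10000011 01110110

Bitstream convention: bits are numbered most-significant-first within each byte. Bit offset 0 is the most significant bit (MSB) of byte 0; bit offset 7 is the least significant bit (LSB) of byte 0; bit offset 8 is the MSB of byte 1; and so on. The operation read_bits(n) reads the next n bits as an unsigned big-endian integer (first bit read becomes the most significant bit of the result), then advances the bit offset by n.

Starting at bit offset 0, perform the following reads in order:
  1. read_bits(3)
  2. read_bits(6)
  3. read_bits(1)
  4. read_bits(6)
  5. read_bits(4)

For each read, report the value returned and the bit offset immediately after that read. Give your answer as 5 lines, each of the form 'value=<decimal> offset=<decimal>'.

Answer: value=2 offset=3
value=13 offset=9
value=0 offset=10
value=3 offset=16
value=7 offset=20

Derivation:
Read 1: bits[0:3] width=3 -> value=2 (bin 010); offset now 3 = byte 0 bit 3; 21 bits remain
Read 2: bits[3:9] width=6 -> value=13 (bin 001101); offset now 9 = byte 1 bit 1; 15 bits remain
Read 3: bits[9:10] width=1 -> value=0 (bin 0); offset now 10 = byte 1 bit 2; 14 bits remain
Read 4: bits[10:16] width=6 -> value=3 (bin 000011); offset now 16 = byte 2 bit 0; 8 bits remain
Read 5: bits[16:20] width=4 -> value=7 (bin 0111); offset now 20 = byte 2 bit 4; 4 bits remain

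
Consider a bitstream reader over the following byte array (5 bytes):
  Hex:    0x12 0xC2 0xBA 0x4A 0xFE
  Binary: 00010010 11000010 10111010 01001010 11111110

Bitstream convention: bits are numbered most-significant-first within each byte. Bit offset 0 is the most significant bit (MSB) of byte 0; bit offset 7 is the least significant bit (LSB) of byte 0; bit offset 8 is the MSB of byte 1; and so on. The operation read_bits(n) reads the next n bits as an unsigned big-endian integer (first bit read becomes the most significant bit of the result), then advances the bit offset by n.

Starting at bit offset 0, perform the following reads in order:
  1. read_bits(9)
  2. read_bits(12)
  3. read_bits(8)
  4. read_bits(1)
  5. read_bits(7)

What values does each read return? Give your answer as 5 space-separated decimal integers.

Answer: 37 2135 73 0 95

Derivation:
Read 1: bits[0:9] width=9 -> value=37 (bin 000100101); offset now 9 = byte 1 bit 1; 31 bits remain
Read 2: bits[9:21] width=12 -> value=2135 (bin 100001010111); offset now 21 = byte 2 bit 5; 19 bits remain
Read 3: bits[21:29] width=8 -> value=73 (bin 01001001); offset now 29 = byte 3 bit 5; 11 bits remain
Read 4: bits[29:30] width=1 -> value=0 (bin 0); offset now 30 = byte 3 bit 6; 10 bits remain
Read 5: bits[30:37] width=7 -> value=95 (bin 1011111); offset now 37 = byte 4 bit 5; 3 bits remain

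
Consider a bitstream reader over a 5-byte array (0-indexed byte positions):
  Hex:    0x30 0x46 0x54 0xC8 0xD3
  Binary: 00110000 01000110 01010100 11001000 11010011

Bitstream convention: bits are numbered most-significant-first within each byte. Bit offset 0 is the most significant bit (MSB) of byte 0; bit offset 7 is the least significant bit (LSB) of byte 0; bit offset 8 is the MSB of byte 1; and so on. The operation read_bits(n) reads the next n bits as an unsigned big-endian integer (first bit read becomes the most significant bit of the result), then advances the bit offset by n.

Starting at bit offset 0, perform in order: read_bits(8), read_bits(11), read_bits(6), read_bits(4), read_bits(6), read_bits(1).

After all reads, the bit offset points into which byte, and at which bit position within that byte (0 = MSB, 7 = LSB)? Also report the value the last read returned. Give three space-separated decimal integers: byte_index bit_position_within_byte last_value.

Answer: 4 4 1

Derivation:
Read 1: bits[0:8] width=8 -> value=48 (bin 00110000); offset now 8 = byte 1 bit 0; 32 bits remain
Read 2: bits[8:19] width=11 -> value=562 (bin 01000110010); offset now 19 = byte 2 bit 3; 21 bits remain
Read 3: bits[19:25] width=6 -> value=41 (bin 101001); offset now 25 = byte 3 bit 1; 15 bits remain
Read 4: bits[25:29] width=4 -> value=9 (bin 1001); offset now 29 = byte 3 bit 5; 11 bits remain
Read 5: bits[29:35] width=6 -> value=6 (bin 000110); offset now 35 = byte 4 bit 3; 5 bits remain
Read 6: bits[35:36] width=1 -> value=1 (bin 1); offset now 36 = byte 4 bit 4; 4 bits remain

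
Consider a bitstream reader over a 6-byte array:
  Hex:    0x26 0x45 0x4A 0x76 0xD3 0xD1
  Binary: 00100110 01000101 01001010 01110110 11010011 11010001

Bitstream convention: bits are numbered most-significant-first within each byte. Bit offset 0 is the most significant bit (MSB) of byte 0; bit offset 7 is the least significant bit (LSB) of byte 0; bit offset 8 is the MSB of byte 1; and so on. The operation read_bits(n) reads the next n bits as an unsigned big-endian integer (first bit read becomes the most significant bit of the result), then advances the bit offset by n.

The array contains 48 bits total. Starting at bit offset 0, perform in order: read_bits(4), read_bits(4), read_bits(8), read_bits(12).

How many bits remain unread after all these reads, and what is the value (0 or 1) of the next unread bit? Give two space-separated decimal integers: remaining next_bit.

Read 1: bits[0:4] width=4 -> value=2 (bin 0010); offset now 4 = byte 0 bit 4; 44 bits remain
Read 2: bits[4:8] width=4 -> value=6 (bin 0110); offset now 8 = byte 1 bit 0; 40 bits remain
Read 3: bits[8:16] width=8 -> value=69 (bin 01000101); offset now 16 = byte 2 bit 0; 32 bits remain
Read 4: bits[16:28] width=12 -> value=1191 (bin 010010100111); offset now 28 = byte 3 bit 4; 20 bits remain

Answer: 20 0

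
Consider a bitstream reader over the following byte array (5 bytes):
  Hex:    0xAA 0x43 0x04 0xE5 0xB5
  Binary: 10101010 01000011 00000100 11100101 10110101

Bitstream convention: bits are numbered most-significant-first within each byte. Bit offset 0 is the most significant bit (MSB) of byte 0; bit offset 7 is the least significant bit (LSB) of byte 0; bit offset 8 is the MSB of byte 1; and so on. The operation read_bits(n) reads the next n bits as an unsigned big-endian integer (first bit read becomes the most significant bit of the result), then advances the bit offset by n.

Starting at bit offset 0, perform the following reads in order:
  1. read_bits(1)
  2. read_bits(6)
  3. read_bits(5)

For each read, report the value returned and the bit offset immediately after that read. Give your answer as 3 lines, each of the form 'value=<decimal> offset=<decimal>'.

Answer: value=1 offset=1
value=21 offset=7
value=4 offset=12

Derivation:
Read 1: bits[0:1] width=1 -> value=1 (bin 1); offset now 1 = byte 0 bit 1; 39 bits remain
Read 2: bits[1:7] width=6 -> value=21 (bin 010101); offset now 7 = byte 0 bit 7; 33 bits remain
Read 3: bits[7:12] width=5 -> value=4 (bin 00100); offset now 12 = byte 1 bit 4; 28 bits remain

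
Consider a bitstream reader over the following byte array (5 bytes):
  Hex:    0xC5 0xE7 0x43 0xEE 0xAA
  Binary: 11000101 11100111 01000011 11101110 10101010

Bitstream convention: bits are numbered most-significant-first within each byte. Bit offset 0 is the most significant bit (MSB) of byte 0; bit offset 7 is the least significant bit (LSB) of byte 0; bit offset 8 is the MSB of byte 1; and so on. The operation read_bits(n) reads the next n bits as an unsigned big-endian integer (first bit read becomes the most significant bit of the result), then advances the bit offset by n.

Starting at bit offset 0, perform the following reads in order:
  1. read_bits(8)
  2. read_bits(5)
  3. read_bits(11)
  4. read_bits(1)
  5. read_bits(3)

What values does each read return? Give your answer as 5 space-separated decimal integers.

Answer: 197 28 1859 1 6

Derivation:
Read 1: bits[0:8] width=8 -> value=197 (bin 11000101); offset now 8 = byte 1 bit 0; 32 bits remain
Read 2: bits[8:13] width=5 -> value=28 (bin 11100); offset now 13 = byte 1 bit 5; 27 bits remain
Read 3: bits[13:24] width=11 -> value=1859 (bin 11101000011); offset now 24 = byte 3 bit 0; 16 bits remain
Read 4: bits[24:25] width=1 -> value=1 (bin 1); offset now 25 = byte 3 bit 1; 15 bits remain
Read 5: bits[25:28] width=3 -> value=6 (bin 110); offset now 28 = byte 3 bit 4; 12 bits remain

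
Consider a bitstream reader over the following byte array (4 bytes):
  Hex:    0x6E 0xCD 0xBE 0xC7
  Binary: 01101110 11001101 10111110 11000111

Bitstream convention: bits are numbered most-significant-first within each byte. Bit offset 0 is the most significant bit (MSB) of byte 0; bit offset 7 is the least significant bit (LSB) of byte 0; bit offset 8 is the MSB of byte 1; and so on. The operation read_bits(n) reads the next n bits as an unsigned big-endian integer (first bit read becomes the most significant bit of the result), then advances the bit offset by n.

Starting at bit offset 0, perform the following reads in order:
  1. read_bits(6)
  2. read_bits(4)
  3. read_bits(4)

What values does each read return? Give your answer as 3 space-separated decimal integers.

Read 1: bits[0:6] width=6 -> value=27 (bin 011011); offset now 6 = byte 0 bit 6; 26 bits remain
Read 2: bits[6:10] width=4 -> value=11 (bin 1011); offset now 10 = byte 1 bit 2; 22 bits remain
Read 3: bits[10:14] width=4 -> value=3 (bin 0011); offset now 14 = byte 1 bit 6; 18 bits remain

Answer: 27 11 3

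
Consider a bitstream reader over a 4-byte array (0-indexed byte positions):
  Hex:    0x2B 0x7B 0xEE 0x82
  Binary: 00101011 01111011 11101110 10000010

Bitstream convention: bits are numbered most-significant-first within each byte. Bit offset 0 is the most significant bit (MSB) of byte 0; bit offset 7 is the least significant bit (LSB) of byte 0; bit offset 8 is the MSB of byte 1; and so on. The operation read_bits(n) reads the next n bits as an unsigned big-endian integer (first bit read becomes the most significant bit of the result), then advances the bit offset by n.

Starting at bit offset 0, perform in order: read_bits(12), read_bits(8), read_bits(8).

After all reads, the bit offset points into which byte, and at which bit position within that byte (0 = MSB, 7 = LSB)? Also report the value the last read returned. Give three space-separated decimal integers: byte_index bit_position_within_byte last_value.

Read 1: bits[0:12] width=12 -> value=695 (bin 001010110111); offset now 12 = byte 1 bit 4; 20 bits remain
Read 2: bits[12:20] width=8 -> value=190 (bin 10111110); offset now 20 = byte 2 bit 4; 12 bits remain
Read 3: bits[20:28] width=8 -> value=232 (bin 11101000); offset now 28 = byte 3 bit 4; 4 bits remain

Answer: 3 4 232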